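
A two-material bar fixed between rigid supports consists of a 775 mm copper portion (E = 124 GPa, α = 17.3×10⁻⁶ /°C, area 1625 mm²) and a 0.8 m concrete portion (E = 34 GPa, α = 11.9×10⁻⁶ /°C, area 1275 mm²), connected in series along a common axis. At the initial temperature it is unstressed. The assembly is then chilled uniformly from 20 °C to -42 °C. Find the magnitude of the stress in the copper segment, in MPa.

With the walls removed the bar would change length by δ_free = Σ αᵢΔT Lᵢ = 17.3×10⁻⁶×62×775 + 11.9×10⁻⁶×62×800 = 1.422 mm.
The rigid supports impose zero overall length change; the single axial force P common to all segments must satisfy P Σ Lᵢ/(AᵢEᵢ) = δ_free.
The series flexibility is Σ Lᵢ/(AᵢEᵢ) = 775/(1625×124×10³) + 800/(1275×34×10³) = 2.23×10⁻⁵ mm/N.
Hence P = δ_free / Σ(L/AE) = 1.422/2.23×10⁻⁵ = 63.74 kN (tensile).
σ_{copper} = P / A = 63740 / 1625 = 39.23 MPa.

σ ≈ 39.2 MPa (tensile)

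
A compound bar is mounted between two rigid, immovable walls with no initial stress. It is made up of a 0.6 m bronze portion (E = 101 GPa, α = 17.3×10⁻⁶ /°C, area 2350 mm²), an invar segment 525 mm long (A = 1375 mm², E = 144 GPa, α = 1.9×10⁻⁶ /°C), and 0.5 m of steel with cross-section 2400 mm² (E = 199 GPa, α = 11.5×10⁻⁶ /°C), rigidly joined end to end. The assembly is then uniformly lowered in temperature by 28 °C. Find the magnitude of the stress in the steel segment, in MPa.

σ ≈ 32.1 MPa (tensile)

With the walls removed the bar would change length by δ_free = Σ αᵢΔT Lᵢ = 17.3×10⁻⁶×28×600 + 1.9×10⁻⁶×28×525 + 11.5×10⁻⁶×28×500 = 0.4796 mm.
Since the ends are fixed, an axial force P builds up, equal in every segment, with P · Σ Lᵢ/(AᵢEᵢ) = δ_free.
Σ Lᵢ/(AᵢEᵢ) = 600/(2350×101×10³) + 525/(1375×144×10³) + 500/(2400×199×10³) = 6.226×10⁻⁶ mm/N.
So P = 0.4796 / 6.226×10⁻⁶ = 77.02 kN, tensile.
σ_{steel} = P / A = 77020 / 2400 = 32.09 MPa.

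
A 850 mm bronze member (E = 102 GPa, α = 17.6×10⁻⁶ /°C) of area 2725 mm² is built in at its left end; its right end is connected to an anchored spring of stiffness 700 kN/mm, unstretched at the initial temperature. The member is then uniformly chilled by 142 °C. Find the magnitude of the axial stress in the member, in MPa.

Free thermal contraction: δ_free = αΔT L = 17.6×10⁻⁶ × 142 × 850 = 2.124 mm.
With a force P in the spring, the elastic change of the member is PL/(AE) and that of the spring is P/k; compatibility requires their sum to equal δ_free.
So P = δ_free / [L/(AE) + 1/k] = 2.124 / [ 850/(2725×102×10³) + 1/(700×10³) ].
P = 2.124 / 4.487×10⁻⁶ = 473500 N.
σ = P/A = 473500/2725 = 173.8 MPa.

σ ≈ 174 MPa (tensile)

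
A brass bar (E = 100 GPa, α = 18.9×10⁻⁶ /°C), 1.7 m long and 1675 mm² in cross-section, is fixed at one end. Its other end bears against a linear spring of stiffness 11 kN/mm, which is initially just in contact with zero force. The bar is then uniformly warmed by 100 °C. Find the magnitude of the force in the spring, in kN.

If the spring were absent the bar would lengthen by αΔT L = 18.9×10⁻⁶ × 100 × 1700 = 3.213 mm.
With a force P in the spring, the elastic change of the bar is PL/(AE) and that of the spring is P/k; compatibility requires their sum to equal δ_free.
P [ L/(AE) + 1/k ] = δ_free → P [ 1700/(1675×100×10³) + 1/(11×10³) ] = 3.213.
P = 3.213 / 0.0001011 = 31790 N.

P ≈ 31.8 kN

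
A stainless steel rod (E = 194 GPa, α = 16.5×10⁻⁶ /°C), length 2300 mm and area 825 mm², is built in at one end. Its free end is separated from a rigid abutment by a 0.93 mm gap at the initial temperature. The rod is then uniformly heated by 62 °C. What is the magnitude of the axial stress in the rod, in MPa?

σ ≈ 120 MPa (compressive)

If the wall were absent the rod would grow by αΔT L = 16.5×10⁻⁶ × 62 × 2300 = 2.353 mm.
This exceeds the 0.93 mm gap, so the wall pushes back. The portion of expansion that must be recovered elastically is δ_free − gap = 2.353 − 0.93 = 1.423 mm.
Compatibility: PL/(AE) = 1.423 mm, so σ = P/A = E × (1.423/2300) = 120 MPa.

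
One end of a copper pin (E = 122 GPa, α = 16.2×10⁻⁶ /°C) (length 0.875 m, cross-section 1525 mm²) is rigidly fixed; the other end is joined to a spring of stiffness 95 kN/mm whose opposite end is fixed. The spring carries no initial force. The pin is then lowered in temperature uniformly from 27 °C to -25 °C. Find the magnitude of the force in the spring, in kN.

Free thermal contraction: δ_free = αΔT L = 16.2×10⁻⁶ × 52 × 875 = 0.7371 mm.
With a force P in the spring, the elastic change of the pin is PL/(AE) and that of the spring is P/k; compatibility requires their sum to equal δ_free.
So P = δ_free / [L/(AE) + 1/k] = 0.7371 / [ 875/(1525×122×10³) + 1/(95×10³) ].
P = 0.7371 / 1.523×10⁻⁵ = 48400 N.

P ≈ 48.4 kN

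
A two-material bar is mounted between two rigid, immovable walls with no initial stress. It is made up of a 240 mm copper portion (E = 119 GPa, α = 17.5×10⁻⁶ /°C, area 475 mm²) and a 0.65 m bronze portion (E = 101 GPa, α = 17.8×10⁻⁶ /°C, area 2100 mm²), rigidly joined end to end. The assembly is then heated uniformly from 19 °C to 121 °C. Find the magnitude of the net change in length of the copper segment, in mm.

|ΔL| ≈ 0.506 mm

Free thermal expansion of the whole bar: Σ αᵢΔT Lᵢ = 17.5×10⁻⁶×102×240 + 17.8×10⁻⁶×102×650 = 1.609 mm.
The walls prevent any net length change, so an axial force P (same in every segment) develops. Compatibility: P · Σ Lᵢ/(AᵢEᵢ) = δ_free.
Σ Lᵢ/(AᵢEᵢ) = 240/(475×119×10³) + 650/(2100×101×10³) = 7.311×10⁻⁶ mm/N.
Hence P = δ_free / Σ(L/AE) = 1.609/7.311×10⁻⁶ = 220 kN (compressive).
For the copper segment, free thermal change = 17.5×10⁻⁶×102×240 = 0.4284 mm and elastic change from P = 220000×240/(475×119×10³) = 0.9342 mm; these oppose, so the net change is 0.506 mm (segment shortens).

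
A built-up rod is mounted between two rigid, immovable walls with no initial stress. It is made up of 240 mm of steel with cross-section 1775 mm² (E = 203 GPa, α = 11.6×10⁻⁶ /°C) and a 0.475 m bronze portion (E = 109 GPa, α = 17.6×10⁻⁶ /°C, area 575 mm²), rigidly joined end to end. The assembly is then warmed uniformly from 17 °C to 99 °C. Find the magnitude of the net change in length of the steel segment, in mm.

|ΔL| ≈ 0.154 mm

Free thermal expansion of the whole bar: Σ αᵢΔT Lᵢ = 11.6×10⁻⁶×82×240 + 17.6×10⁻⁶×82×475 = 0.9138 mm.
The rigid supports impose zero overall length change; the single axial force P common to all segments must satisfy P Σ Lᵢ/(AᵢEᵢ) = δ_free.
Σ Lᵢ/(AᵢEᵢ) = 240/(1775×203×10³) + 475/(575×109×10³) = 8.245×10⁻⁶ mm/N.
P = 0.9138 / 8.245×10⁻⁶ = 110800 N = 110.8 kN, compressive.
For the steel segment, free thermal change = 11.6×10⁻⁶×82×240 = 0.2283 mm and elastic change from P = 110800×240/(1775×203×10³) = 0.07382 mm; these oppose, so the net change is 0.154 mm (segment lengthens).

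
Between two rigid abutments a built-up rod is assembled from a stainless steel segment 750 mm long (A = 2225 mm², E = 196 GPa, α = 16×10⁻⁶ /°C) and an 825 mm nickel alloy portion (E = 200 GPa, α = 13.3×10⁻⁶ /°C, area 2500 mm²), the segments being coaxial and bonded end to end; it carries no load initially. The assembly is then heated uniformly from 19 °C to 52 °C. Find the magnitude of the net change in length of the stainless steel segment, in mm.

|ΔL| ≈ 0.0091 mm

If the supports were absent, the total length change would be Σ αᵢΔT Lᵢ = 16×10⁻⁶×33×750 + 13.3×10⁻⁶×33×825 = 0.7581 mm.
Since the ends are fixed, an axial force P builds up, equal in every segment, with P · Σ Lᵢ/(AᵢEᵢ) = δ_free.
The series flexibility is Σ Lᵢ/(AᵢEᵢ) = 750/(2225×196×10³) + 825/(2500×200×10³) = 3.37×10⁻⁶ mm/N.
So P = 0.7581 / 3.37×10⁻⁶ = 225 kN, compressive.
For the stainless steel segment, free thermal change = 16×10⁻⁶×33×750 = 0.396 mm and elastic change from P = 225000×750/(2225×196×10³) = 0.3869 mm; these oppose, so the net change is 0.0091 mm (segment lengthens).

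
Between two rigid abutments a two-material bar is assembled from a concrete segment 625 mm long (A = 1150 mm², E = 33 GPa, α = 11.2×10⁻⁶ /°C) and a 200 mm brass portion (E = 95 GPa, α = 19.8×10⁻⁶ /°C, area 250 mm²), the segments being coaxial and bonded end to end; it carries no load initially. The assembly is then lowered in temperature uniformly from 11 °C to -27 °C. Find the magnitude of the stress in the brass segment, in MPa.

σ ≈ 66.9 MPa (tensile)

Free thermal contraction of the whole bar: Σ αᵢΔT Lᵢ = 11.2×10⁻⁶×38×625 + 19.8×10⁻⁶×38×200 = 0.4165 mm.
Since the ends are fixed, an axial force P builds up, equal in every segment, with P · Σ Lᵢ/(AᵢEᵢ) = δ_free.
The series flexibility is Σ Lᵢ/(AᵢEᵢ) = 625/(1150×33×10³) + 200/(250×95×10³) = 2.489×10⁻⁵ mm/N.
P = 0.4165 / 2.489×10⁻⁵ = 16730 N = 16.73 kN, tensile.
σ_{brass} = P / A = 16730 / 250 = 66.93 MPa.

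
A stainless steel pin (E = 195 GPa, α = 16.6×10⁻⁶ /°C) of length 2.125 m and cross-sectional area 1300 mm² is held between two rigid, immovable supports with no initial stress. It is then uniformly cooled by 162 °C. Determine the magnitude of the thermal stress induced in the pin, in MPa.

With length fixed, the mechanical strain must cancel the thermal strain αΔT = 16.6×10⁻⁶ × 162 = 2689.2×10⁻⁶.
The stress required to suppress this strain is σ = Eε = 195×10³ × 2689.2×10⁻⁶ = 524.4 MPa, tensile since the pin is trying to contract.

σ ≈ 524 MPa (tensile)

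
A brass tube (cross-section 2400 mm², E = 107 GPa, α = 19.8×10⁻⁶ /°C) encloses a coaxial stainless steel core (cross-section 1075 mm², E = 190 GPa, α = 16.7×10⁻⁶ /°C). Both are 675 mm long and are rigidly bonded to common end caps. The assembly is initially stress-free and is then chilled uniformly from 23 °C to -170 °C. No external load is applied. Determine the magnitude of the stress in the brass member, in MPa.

σ ≈ 28.4 MPa (tensile)

Equilibrium of a rigid end plate with no external load gives equal and opposite internal forces ±P in the two members. Since α_{brass} > α_{stainless steel}, cooling drives the brass into tension and the stainless steel into compression.
Setting the final lengths equal and cancelling L: (α₁ − α₂)ΔT = P/(A₁E₁) + P/(A₂E₂).
|α₁ − α₂|·ΔT = 3.1×10⁻⁶ × 193 = 0.0005983.
1/(A₁E₁) + 1/(A₂E₂) = 1/(2400×107×10³) + 1/(1075×190×10³) = 8.79×10⁻⁹ N⁻¹.
P = 0.0005983 / 8.79×10⁻⁹ = 68070 N = 68.07 kN.
σ_{brass} = P/A₁ = 68070/2400 = 28.36 MPa, tensile.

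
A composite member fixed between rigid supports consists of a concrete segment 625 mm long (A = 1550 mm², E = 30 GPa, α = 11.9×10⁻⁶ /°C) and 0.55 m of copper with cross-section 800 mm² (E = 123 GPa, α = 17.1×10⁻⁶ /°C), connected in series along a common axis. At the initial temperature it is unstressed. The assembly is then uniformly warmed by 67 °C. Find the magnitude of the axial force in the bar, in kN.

Free thermal expansion of the whole bar: Σ αᵢΔT Lᵢ = 11.9×10⁻⁶×67×625 + 17.1×10⁻⁶×67×550 = 1.128 mm.
The rigid supports impose zero overall length change; the single axial force P common to all segments must satisfy P Σ Lᵢ/(AᵢEᵢ) = δ_free.
Σ Lᵢ/(AᵢEᵢ) = 625/(1550×30×10³) + 550/(800×123×10³) = 1.903×10⁻⁵ mm/N.
Hence P = δ_free / Σ(L/AE) = 1.128/1.903×10⁻⁵ = 59.3 kN (compressive).

P ≈ 59.3 kN (compressive)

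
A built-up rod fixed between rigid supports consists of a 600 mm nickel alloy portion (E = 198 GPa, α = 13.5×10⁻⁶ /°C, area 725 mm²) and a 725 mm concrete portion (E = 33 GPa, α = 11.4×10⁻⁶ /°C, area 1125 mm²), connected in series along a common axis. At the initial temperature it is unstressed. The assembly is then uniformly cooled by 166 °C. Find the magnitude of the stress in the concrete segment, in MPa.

If the supports were absent, the total length change would be Σ αᵢΔT Lᵢ = 13.5×10⁻⁶×166×600 + 11.4×10⁻⁶×166×725 = 2.717 mm.
The walls prevent any net length change, so an axial force P (same in every segment) develops. Compatibility: P · Σ Lᵢ/(AᵢEᵢ) = δ_free.
Σ Lᵢ/(AᵢEᵢ) = 600/(725×198×10³) + 725/(1125×33×10³) = 2.371×10⁻⁵ mm/N.
Hence P = δ_free / Σ(L/AE) = 2.717/2.371×10⁻⁵ = 114.6 kN (tensile).
σ_{concrete} = P / A = 114600 / 1125 = 101.9 MPa.

σ ≈ 102 MPa (tensile)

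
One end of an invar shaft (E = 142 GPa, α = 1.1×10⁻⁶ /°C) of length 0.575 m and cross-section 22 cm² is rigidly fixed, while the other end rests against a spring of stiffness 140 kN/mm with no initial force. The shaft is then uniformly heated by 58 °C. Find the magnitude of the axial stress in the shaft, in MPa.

σ ≈ 1.86 MPa (compressive)

If the spring were absent the shaft would lengthen by αΔT L = 1.1×10⁻⁶ × 58 × 575 = 0.03669 mm.
With a force P in the spring, the elastic change of the shaft is PL/(AE) and that of the spring is P/k; compatibility requires their sum to equal δ_free.
So P = δ_free / [L/(AE) + 1/k] = 0.03669 / [ 575/(2200×142×10³) + 1/(140×10³) ].
P = 0.03669 / 8.983×10⁻⁶ = 4084 N.
σ = P/A = 4084/2200 = 1.856 MPa.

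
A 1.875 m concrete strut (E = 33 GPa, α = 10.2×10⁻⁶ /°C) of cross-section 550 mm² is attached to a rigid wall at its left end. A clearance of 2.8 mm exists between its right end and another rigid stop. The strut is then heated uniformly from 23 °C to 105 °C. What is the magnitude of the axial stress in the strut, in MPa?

If the wall were absent the strut would grow by αΔT L = 10.2×10⁻⁶ × 82 × 1875 = 1.568 mm.
This is smaller than the 2.8 mm clearance, so the strut expands freely without reaching the stop — the stress is zero.

σ ≈ 0 MPa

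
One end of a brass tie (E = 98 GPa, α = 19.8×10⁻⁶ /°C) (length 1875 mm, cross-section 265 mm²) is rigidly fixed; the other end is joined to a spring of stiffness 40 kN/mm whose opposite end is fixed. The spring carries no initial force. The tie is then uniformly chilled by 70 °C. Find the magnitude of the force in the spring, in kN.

The unrestrained thermal change is αΔT L = 19.8×10⁻⁶ × 70 × 1875 = 2.599 mm.
Let P be the tensile force in the spring. The tie extends elastically by PL/(AE) and the spring stretches by P/k; together these equal δ_free.
P [ L/(AE) + 1/k ] = δ_free → P [ 1875/(265×98×10³) + 1/(40×10³) ] = 2.599.
P = 2.599 / 9.72×10⁻⁵ = 26740 N.

P ≈ 26.7 kN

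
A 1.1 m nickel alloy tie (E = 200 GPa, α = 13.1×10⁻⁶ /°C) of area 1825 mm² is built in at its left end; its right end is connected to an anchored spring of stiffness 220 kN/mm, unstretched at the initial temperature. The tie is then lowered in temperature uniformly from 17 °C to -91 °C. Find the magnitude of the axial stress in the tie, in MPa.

If the spring were absent the tie would shorten by αΔT L = 13.1×10⁻⁶ × 108 × 1100 = 1.556 mm.
Let P be the tensile force in the spring. The tie extends elastically by PL/(AE) and the spring stretches by P/k; together these equal δ_free.
So P = δ_free / [L/(AE) + 1/k] = 1.556 / [ 1100/(1825×200×10³) + 1/(220×10³) ].
P = 1.556 / 7.559×10⁻⁶ = 205900 N.
σ = P/A = 205900/1825 = 112.8 MPa.

σ ≈ 113 MPa (tensile)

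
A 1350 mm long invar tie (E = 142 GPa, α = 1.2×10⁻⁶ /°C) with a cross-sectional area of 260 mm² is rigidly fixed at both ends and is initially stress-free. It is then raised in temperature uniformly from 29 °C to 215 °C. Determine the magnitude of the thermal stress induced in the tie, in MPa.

σ ≈ 31.7 MPa (compressive)

The supports are rigid, so the total axial strain is zero. The restrained thermal strain is ε = αΔT = 1.2×10⁻⁶ × 186 = 223.2×10⁻⁶.
Hence σ = E·αΔT = 142×10³ × 223.2×10⁻⁶ = 31.69 MPa, compressive.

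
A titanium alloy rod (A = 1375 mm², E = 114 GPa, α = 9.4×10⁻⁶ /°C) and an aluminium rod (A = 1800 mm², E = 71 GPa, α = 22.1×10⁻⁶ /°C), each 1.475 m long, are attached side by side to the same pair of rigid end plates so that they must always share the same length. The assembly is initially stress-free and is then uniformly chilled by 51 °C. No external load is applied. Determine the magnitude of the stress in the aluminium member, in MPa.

σ ≈ 25.3 MPa (tensile)

Equilibrium of a rigid end plate with no external load gives equal and opposite internal forces ±P in the two members. Since α_{aluminium} > α_{titanium alloy}, cooling drives the aluminium into tension and the titanium alloy into compression.
Equating the net (thermal + elastic) strains gives |α₁ − α₂|·ΔT = P·[1/(A₁E₁) + 1/(A₂E₂)].
|α₁ − α₂|·ΔT = 12.7×10⁻⁶ × 51 = 0.0006477.
1/(A₁E₁) + 1/(A₂E₂) = 1/(1375×114×10³) + 1/(1800×71×10³) = 1.42×10⁻⁸ N⁻¹.
P = 0.0006477 / 1.42×10⁻⁸ = 45600 N = 45.6 kN.
σ_{aluminium} = P/A₂ = 45600/1800 = 25.33 MPa, tensile.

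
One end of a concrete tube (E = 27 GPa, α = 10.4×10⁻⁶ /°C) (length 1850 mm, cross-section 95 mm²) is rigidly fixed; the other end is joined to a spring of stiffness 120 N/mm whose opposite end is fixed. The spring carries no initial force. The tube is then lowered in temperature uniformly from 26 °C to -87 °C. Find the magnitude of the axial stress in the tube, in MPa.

σ ≈ 2.53 MPa (tensile)

The unrestrained thermal change is αΔT L = 10.4×10⁻⁶ × 113 × 1850 = 2.174 mm.
With a force P in the spring, the elastic change of the tube is PL/(AE) and that of the spring is P/k; compatibility requires their sum to equal δ_free.
P [ L/(AE) + 1/k ] = δ_free → P [ 1850/(95×27×10³) + 1/(120) ] = 2.174.
P = 2.174 / 0.009055 = 240.1 N.
σ = P/A = 240.1/95 = 2.528 MPa.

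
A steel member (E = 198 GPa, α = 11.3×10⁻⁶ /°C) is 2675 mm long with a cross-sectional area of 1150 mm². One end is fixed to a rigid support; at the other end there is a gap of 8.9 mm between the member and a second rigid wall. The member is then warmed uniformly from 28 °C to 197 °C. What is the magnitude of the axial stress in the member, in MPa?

If the wall were absent the member would grow by αΔT L = 11.3×10⁻⁶ × 169 × 2675 = 5.108 mm.
This is smaller than the 8.9 mm clearance, so the member expands freely without reaching the stop — the stress is zero.

σ ≈ 0 MPa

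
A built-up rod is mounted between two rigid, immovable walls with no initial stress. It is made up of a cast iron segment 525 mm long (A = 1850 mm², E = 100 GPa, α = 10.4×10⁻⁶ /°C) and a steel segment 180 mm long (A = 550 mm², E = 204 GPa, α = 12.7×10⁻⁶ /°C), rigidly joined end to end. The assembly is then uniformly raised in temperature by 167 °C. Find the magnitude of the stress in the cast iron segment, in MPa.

σ ≈ 157 MPa (compressive)

With the walls removed the bar would change length by δ_free = Σ αᵢΔT Lᵢ = 10.4×10⁻⁶×167×525 + 12.7×10⁻⁶×167×180 = 1.294 mm.
The walls prevent any net length change, so an axial force P (same in every segment) develops. Compatibility: P · Σ Lᵢ/(AᵢEᵢ) = δ_free.
Σ Lᵢ/(AᵢEᵢ) = 525/(1850×100×10³) + 180/(550×204×10³) = 4.442×10⁻⁶ mm/N.
So P = 1.294 / 4.442×10⁻⁶ = 291.2 kN, compressive.
σ_{cast iron} = P / A = 291200 / 1850 = 157.4 MPa.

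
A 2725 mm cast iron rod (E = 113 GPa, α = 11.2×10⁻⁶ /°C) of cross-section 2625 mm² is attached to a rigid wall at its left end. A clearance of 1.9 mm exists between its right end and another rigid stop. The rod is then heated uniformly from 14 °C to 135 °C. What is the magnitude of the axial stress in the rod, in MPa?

Unrestrained expansion: δ_free = αΔT L = 11.2×10⁻⁶ × 121 × 2725 = 3.693 mm.
The gap closes (δ_free > 1.9 mm) and the wall then resists a further 3.693 − 1.9 = 1.793 mm of expansion.
Compatibility: PL/(AE) = 1.793 mm, so σ = P/A = E × (1.793/2725) = 74.35 MPa.

σ ≈ 74.3 MPa (compressive)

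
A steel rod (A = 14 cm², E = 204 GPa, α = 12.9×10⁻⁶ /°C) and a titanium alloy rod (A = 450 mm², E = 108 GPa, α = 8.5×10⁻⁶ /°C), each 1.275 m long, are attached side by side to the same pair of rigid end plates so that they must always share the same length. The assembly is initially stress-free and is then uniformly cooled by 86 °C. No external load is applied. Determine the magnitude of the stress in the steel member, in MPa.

σ ≈ 11.2 MPa (tensile)

Equilibrium of a rigid end plate with no external load gives equal and opposite internal forces ±P in the two members. Since α_{steel} > α_{titanium alloy}, cooling drives the steel into tension and the titanium alloy into compression.
Equating the net (thermal + elastic) strains gives |α₁ − α₂|·ΔT = P·[1/(A₁E₁) + 1/(A₂E₂)].
|α₁ − α₂|·ΔT = 4.4×10⁻⁶ × 86 = 0.0003784.
1/(A₁E₁) + 1/(A₂E₂) = 1/(1400×204×10³) + 1/(450×108×10³) = 2.408×10⁻⁸ N⁻¹.
P = 0.0003784 / 2.408×10⁻⁸ = 15720 N = 15.72 kN.
σ_{steel} = P/A₁ = 15720/1400 = 11.23 MPa, tensile.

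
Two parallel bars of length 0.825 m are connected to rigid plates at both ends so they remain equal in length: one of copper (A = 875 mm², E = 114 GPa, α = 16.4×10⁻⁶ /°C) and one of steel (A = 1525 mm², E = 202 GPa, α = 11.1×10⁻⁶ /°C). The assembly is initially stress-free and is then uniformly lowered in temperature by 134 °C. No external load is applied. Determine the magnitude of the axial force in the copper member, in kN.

Equilibrium of a rigid end plate with no external load gives equal and opposite internal forces ±P in the two members. Since α_{copper} > α_{steel}, cooling drives the copper into tension and the steel into compression.
Compatibility of the two members (thermal + elastic change equal): (α₁ − α₂)ΔT = P·[1/(A₁E₁) + 1/(A₂E₂)].
|α₁ − α₂|·ΔT = 5.3×10⁻⁶ × 134 = 0.0007102.
1/(A₁E₁) + 1/(A₂E₂) = 1/(875×114×10³) + 1/(1525×202×10³) = 1.327×10⁻⁸ N⁻¹.
P = 0.0007102 / 1.327×10⁻⁸ = 53510 N = 53.51 kN.

P ≈ 53.5 kN (tensile in the copper)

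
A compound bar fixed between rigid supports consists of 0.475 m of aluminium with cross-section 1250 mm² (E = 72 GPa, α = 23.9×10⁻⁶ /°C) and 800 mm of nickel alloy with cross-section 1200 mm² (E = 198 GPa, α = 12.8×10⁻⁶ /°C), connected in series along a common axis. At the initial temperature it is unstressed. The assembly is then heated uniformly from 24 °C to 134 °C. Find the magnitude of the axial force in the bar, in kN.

If the supports were absent, the total length change would be Σ αᵢΔT Lᵢ = 23.9×10⁻⁶×110×475 + 12.8×10⁻⁶×110×800 = 2.375 mm.
The walls prevent any net length change, so an axial force P (same in every segment) develops. Compatibility: P · Σ Lᵢ/(AᵢEᵢ) = δ_free.
Σ Lᵢ/(AᵢEᵢ) = 475/(1250×72×10³) + 800/(1200×198×10³) = 8.645×10⁻⁶ mm/N.
So P = 2.375 / 8.645×10⁻⁶ = 274.8 kN, compressive.

P ≈ 275 kN (compressive)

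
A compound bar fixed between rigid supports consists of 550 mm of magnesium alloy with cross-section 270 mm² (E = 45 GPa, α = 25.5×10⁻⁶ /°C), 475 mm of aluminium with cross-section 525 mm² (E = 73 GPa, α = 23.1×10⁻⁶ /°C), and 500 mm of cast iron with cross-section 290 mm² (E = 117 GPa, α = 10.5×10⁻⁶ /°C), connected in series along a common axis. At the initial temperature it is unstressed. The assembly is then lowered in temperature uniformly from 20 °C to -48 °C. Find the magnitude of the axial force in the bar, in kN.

P ≈ 28.4 kN (tensile)

If the supports were absent, the total length change would be Σ αᵢΔT Lᵢ = 25.5×10⁻⁶×68×550 + 23.1×10⁻⁶×68×475 + 10.5×10⁻⁶×68×500 = 2.057 mm.
The rigid supports impose zero overall length change; the single axial force P common to all segments must satisfy P Σ Lᵢ/(AᵢEᵢ) = δ_free.
Σ Lᵢ/(AᵢEᵢ) = 550/(270×45×10³) + 475/(525×73×10³) + 500/(290×117×10³) = 7.24×10⁻⁵ mm/N.
Hence P = δ_free / Σ(L/AE) = 2.057/7.24×10⁻⁵ = 28.41 kN (tensile).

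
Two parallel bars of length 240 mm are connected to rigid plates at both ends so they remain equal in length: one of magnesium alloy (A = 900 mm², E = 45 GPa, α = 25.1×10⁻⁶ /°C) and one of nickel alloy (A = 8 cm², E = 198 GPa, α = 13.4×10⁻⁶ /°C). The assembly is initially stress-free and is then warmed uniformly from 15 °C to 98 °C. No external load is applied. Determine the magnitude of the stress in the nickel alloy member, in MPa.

σ ≈ 39.2 MPa (tensile)

Equilibrium of a rigid end plate with no external load gives equal and opposite internal forces ±P in the two members. Since α_{magnesium alloy} > α_{nickel alloy}, heating drives the magnesium alloy into compression and the nickel alloy into tension.
Compatibility of the two members (thermal + elastic change equal): (α₁ − α₂)ΔT = P·[1/(A₁E₁) + 1/(A₂E₂)].
|α₁ − α₂|·ΔT = 11.7×10⁻⁶ × 83 = 0.0009711.
1/(A₁E₁) + 1/(A₂E₂) = 1/(900×45×10³) + 1/(800×198×10³) = 3.1×10⁻⁸ N⁻¹.
So P = 0.0009711 / 3.1×10⁻⁸ = 31.32 kN.
σ_{nickel alloy} = P/A₂ = 31320/800 = 39.15 MPa, tensile.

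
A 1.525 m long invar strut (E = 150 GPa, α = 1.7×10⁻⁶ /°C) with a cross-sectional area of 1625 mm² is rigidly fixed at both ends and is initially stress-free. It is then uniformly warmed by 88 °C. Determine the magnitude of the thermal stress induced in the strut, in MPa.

σ ≈ 22.4 MPa (compressive)

Because both ends are immovable the net strain is zero, and the suppressed thermal strain is αΔT = 1.7×10⁻⁶ × 88 = 149.6×10⁻⁶.
σ = EαΔT = 150×10³ × 1.7×10⁻⁶ × 88 = 22.44 MPa (compressive; the strut is trying to expand).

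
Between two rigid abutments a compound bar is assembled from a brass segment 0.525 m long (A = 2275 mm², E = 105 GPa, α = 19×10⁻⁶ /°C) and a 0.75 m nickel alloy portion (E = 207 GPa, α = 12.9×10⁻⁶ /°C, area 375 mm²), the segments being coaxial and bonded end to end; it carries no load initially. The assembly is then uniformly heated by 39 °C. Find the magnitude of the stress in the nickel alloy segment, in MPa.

If the supports were absent, the total length change would be Σ αᵢΔT Lᵢ = 19×10⁻⁶×39×525 + 12.9×10⁻⁶×39×750 = 0.7663 mm.
Since the ends are fixed, an axial force P builds up, equal in every segment, with P · Σ Lᵢ/(AᵢEᵢ) = δ_free.
Σ Lᵢ/(AᵢEᵢ) = 525/(2275×105×10³) + 750/(375×207×10³) = 1.186×10⁻⁵ mm/N.
P = 0.7663 / 1.186×10⁻⁵ = 64620 N = 64.62 kN, compressive.
σ_{nickel alloy} = P / A = 64620 / 375 = 172.3 MPa.

σ ≈ 172 MPa (compressive)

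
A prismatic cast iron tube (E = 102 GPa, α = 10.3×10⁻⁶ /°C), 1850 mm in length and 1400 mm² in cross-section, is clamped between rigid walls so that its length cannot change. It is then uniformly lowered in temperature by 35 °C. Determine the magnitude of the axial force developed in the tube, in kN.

P ≈ 51.5 kN (tensile)

With zero net strain, σ = E·αΔT = 102 GPa × 10.3×10⁻⁶ × 35 = 36.77 MPa.
P = AEαΔT = 1400 × 102×10³ × 10.3×10⁻⁶ × 35 = 51.48 kN (tensile).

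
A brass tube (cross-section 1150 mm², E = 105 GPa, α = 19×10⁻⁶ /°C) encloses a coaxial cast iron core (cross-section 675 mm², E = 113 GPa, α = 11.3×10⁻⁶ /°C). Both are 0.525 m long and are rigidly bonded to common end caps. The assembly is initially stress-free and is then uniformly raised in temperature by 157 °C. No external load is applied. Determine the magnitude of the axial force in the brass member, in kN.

The brass has the larger α, so on heating it would change length more than the cast iron if both were free. The rigid plates force a common final length, so the brass is put into compression and the cast iron into tension, with equal and opposite forces P (no external load).
Equating the net (thermal + elastic) strains gives |α₁ − α₂|·ΔT = P·[1/(A₁E₁) + 1/(A₂E₂)].
|α₁ − α₂|·ΔT = 7.7×10⁻⁶ × 157 = 0.001209.
1/(A₁E₁) + 1/(A₂E₂) = 1/(1150×105×10³) + 1/(675×113×10³) = 2.139×10⁻⁸ N⁻¹.
So P = 0.001209 / 2.139×10⁻⁸ = 56.51 kN.

P ≈ 56.5 kN (compressive in the brass)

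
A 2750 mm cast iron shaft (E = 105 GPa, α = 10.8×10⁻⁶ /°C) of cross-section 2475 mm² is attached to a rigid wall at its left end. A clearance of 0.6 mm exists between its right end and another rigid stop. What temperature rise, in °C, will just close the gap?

The gap closes when αΔT L = 0.6 mm, since the shaft is still unstressed at that instant.
ΔT = 0.6 / (10.8×10⁻⁶ × 2750) = 20.2 °C.

ΔT ≈ 20.2 °C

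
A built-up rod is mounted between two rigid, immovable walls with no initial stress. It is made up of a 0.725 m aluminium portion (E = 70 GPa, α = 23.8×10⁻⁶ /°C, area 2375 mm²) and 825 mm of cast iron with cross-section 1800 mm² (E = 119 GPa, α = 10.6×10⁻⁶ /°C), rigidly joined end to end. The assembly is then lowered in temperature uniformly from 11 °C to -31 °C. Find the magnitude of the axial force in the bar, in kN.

P ≈ 133 kN (tensile)

With the walls removed the bar would change length by δ_free = Σ αᵢΔT Lᵢ = 23.8×10⁻⁶×42×725 + 10.6×10⁻⁶×42×825 = 1.092 mm.
Since the ends are fixed, an axial force P builds up, equal in every segment, with P · Σ Lᵢ/(AᵢEᵢ) = δ_free.
Σ Lᵢ/(AᵢEᵢ) = 725/(2375×70×10³) + 825/(1800×119×10³) = 8.212×10⁻⁶ mm/N.
So P = 1.092 / 8.212×10⁻⁶ = 133 kN, tensile.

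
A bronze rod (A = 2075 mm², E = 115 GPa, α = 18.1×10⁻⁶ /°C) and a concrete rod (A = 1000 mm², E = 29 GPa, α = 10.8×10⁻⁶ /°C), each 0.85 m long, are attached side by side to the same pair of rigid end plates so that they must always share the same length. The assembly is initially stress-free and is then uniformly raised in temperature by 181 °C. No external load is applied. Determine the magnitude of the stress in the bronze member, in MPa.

Equilibrium of a rigid end plate with no external load gives equal and opposite internal forces ±P in the two members. Since α_{bronze} > α_{concrete}, heating drives the bronze into compression and the concrete into tension.
Equating the net (thermal + elastic) strains gives |α₁ − α₂|·ΔT = P·[1/(A₁E₁) + 1/(A₂E₂)].
|α₁ − α₂|·ΔT = 7.3×10⁻⁶ × 181 = 0.001321.
1/(A₁E₁) + 1/(A₂E₂) = 1/(2075×115×10³) + 1/(1000×29×10³) = 3.867×10⁻⁸ N⁻¹.
P = 0.001321 / 3.867×10⁻⁸ = 34170 N = 34.17 kN.
σ_{bronze} = P/A₁ = 34170/2075 = 16.47 MPa, compressive.

σ ≈ 16.5 MPa (compressive)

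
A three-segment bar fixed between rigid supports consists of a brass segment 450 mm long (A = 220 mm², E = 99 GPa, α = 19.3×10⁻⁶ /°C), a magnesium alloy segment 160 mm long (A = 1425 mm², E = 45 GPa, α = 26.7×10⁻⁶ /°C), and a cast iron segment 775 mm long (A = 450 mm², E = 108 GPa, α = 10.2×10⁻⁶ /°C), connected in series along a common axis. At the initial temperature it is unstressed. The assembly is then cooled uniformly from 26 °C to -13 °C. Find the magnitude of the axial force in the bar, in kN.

P ≈ 20.8 kN (tensile)

If the supports were absent, the total length change would be Σ αᵢΔT Lᵢ = 19.3×10⁻⁶×39×450 + 26.7×10⁻⁶×39×160 + 10.2×10⁻⁶×39×775 = 0.8136 mm.
The walls prevent any net length change, so an axial force P (same in every segment) develops. Compatibility: P · Σ Lᵢ/(AᵢEᵢ) = δ_free.
Σ Lᵢ/(AᵢEᵢ) = 450/(220×99×10³) + 160/(1425×45×10³) + 775/(450×108×10³) = 3.91×10⁻⁵ mm/N.
Hence P = δ_free / Σ(L/AE) = 0.8136/3.91×10⁻⁵ = 20.81 kN (tensile).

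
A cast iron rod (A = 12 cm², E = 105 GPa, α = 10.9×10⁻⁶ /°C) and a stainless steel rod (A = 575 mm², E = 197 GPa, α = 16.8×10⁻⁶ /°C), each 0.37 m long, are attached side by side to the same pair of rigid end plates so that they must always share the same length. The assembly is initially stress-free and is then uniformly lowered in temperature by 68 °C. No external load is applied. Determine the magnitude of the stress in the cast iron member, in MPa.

Equilibrium of a rigid end plate with no external load gives equal and opposite internal forces ±P in the two members. Since α_{stainless steel} > α_{cast iron}, cooling drives the stainless steel into tension and the cast iron into compression.
Setting the final lengths equal and cancelling L: (α₁ − α₂)ΔT = P/(A₁E₁) + P/(A₂E₂).
|α₁ − α₂|·ΔT = 5.9×10⁻⁶ × 68 = 0.0004012.
1/(A₁E₁) + 1/(A₂E₂) = 1/(1200×105×10³) + 1/(575×197×10³) = 1.676×10⁻⁸ N⁻¹.
So P = 0.0004012 / 1.676×10⁻⁸ = 23.93 kN.
σ_{cast iron} = P/A₁ = 23930/1200 = 19.94 MPa, compressive.

σ ≈ 19.9 MPa (compressive)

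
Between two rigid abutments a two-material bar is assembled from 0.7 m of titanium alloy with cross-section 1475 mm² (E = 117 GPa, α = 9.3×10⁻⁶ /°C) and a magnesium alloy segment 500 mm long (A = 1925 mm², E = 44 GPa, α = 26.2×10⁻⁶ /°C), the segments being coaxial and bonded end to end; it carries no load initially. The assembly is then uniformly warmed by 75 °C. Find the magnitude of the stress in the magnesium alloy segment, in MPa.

σ ≈ 76.7 MPa (compressive)

If the supports were absent, the total length change would be Σ αᵢΔT Lᵢ = 9.3×10⁻⁶×75×700 + 26.2×10⁻⁶×75×500 = 1.471 mm.
The walls prevent any net length change, so an axial force P (same in every segment) develops. Compatibility: P · Σ Lᵢ/(AᵢEᵢ) = δ_free.
The series flexibility is Σ Lᵢ/(AᵢEᵢ) = 700/(1475×117×10³) + 500/(1925×44×10³) = 9.959×10⁻⁶ mm/N.
P = 1.471 / 9.959×10⁻⁶ = 147700 N = 147.7 kN, compressive.
σ_{magnesium alloy} = P / A = 147700 / 1925 = 76.71 MPa.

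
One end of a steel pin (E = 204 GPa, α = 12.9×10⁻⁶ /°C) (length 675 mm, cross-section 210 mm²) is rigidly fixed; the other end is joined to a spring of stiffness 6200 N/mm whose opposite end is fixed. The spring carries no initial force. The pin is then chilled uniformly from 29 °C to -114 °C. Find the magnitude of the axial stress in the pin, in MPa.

Free thermal contraction: δ_free = αΔT L = 12.9×10⁻⁶ × 143 × 675 = 1.245 mm.
With a force P in the spring, the elastic change of the pin is PL/(AE) and that of the spring is P/k; compatibility requires their sum to equal δ_free.
So P = δ_free / [L/(AE) + 1/k] = 1.245 / [ 675/(210×204×10³) + 1/(6200) ].
P = 1.245 / 0.000177 = 7033 N.
σ = P/A = 7033/210 = 33.49 MPa.

σ ≈ 33.5 MPa (tensile)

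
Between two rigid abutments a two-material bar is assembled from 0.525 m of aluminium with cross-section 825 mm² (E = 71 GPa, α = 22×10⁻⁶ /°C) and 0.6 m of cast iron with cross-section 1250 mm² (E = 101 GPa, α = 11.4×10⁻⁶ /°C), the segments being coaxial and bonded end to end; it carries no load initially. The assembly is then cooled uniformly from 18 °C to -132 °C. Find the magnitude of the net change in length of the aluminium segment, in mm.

With the walls removed the bar would change length by δ_free = Σ αᵢΔT Lᵢ = 22×10⁻⁶×150×525 + 11.4×10⁻⁶×150×600 = 2.758 mm.
The rigid supports impose zero overall length change; the single axial force P common to all segments must satisfy P Σ Lᵢ/(AᵢEᵢ) = δ_free.
The series flexibility is Σ Lᵢ/(AᵢEᵢ) = 525/(825×71×10³) + 600/(1250×101×10³) = 1.372×10⁻⁵ mm/N.
P = 2.758 / 1.372×10⁻⁵ = 201100 N = 201.1 kN, tensile.
For the aluminium segment, free thermal change = 22×10⁻⁶×150×525 = 1.732 mm and elastic change from P = 201100×525/(825×71×10³) = 1.803 mm; these oppose, so the net change is 0.0702 mm (segment lengthens).

|ΔL| ≈ 0.0702 mm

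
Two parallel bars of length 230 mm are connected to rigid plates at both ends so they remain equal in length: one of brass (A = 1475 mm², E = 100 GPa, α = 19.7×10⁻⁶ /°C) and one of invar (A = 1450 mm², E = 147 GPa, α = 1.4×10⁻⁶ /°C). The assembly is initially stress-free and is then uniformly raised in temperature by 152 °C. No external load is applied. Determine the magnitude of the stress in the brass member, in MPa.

σ ≈ 164 MPa (compressive)

Both members must finish at the same length. With the larger α, the brass tends to over-expand; the plates restrain it, putting the brass in compression and the invar in tension. With no external load the two internal forces are equal and opposite, magnitude P.
Setting the final lengths equal and cancelling L: (α₁ − α₂)ΔT = P/(A₁E₁) + P/(A₂E₂).
|α₁ − α₂|·ΔT = 18.3×10⁻⁶ × 152 = 0.002782.
1/(A₁E₁) + 1/(A₂E₂) = 1/(1475×100×10³) + 1/(1450×147×10³) = 1.147×10⁻⁸ N⁻¹.
P = 0.002782 / 1.147×10⁻⁸ = 242500 N = 242.5 kN.
σ_{brass} = P/A₁ = 242500/1475 = 164.4 MPa, compressive.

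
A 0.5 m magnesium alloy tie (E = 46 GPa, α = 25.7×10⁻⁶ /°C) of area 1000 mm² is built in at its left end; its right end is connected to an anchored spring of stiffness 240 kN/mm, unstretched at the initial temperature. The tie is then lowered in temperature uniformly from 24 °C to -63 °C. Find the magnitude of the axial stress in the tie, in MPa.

The unrestrained thermal change is αΔT L = 25.7×10⁻⁶ × 87 × 500 = 1.118 mm.
Let P be the tensile force in the spring. The tie extends elastically by PL/(AE) and the spring stretches by P/k; together these equal δ_free.
P [ L/(AE) + 1/k ] = δ_free → P [ 500/(1000×46×10³) + 1/(240×10³) ] = 1.118.
P = 1.118 / 1.504×10⁻⁵ = 74350 N.
σ = P/A = 74350/1000 = 74.35 MPa.

σ ≈ 74.4 MPa (tensile)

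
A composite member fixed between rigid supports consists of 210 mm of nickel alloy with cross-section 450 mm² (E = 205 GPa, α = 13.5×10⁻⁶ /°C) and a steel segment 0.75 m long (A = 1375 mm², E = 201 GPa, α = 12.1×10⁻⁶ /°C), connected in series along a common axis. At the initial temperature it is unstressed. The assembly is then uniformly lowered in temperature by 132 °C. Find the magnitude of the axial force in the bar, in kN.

P ≈ 315 kN (tensile)

With the walls removed the bar would change length by δ_free = Σ αᵢΔT Lᵢ = 13.5×10⁻⁶×132×210 + 12.1×10⁻⁶×132×750 = 1.572 mm.
The walls prevent any net length change, so an axial force P (same in every segment) develops. Compatibility: P · Σ Lᵢ/(AᵢEᵢ) = δ_free.
Σ Lᵢ/(AᵢEᵢ) = 210/(450×205×10³) + 750/(1375×201×10³) = 4.99×10⁻⁶ mm/N.
So P = 1.572 / 4.99×10⁻⁶ = 315 kN, tensile.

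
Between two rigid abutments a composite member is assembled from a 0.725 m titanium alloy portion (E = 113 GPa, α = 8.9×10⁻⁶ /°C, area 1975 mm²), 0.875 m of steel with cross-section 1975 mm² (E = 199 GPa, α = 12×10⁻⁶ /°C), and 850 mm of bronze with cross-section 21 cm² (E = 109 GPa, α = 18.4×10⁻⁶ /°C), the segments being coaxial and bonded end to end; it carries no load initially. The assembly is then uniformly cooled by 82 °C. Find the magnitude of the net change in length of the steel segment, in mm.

If the supports were absent, the total length change would be Σ αᵢΔT Lᵢ = 8.9×10⁻⁶×82×725 + 12×10⁻⁶×82×875 + 18.4×10⁻⁶×82×850 = 2.673 mm.
Since the ends are fixed, an axial force P builds up, equal in every segment, with P · Σ Lᵢ/(AᵢEᵢ) = δ_free.
Σ Lᵢ/(AᵢEᵢ) = 725/(1975×113×10³) + 875/(1975×199×10³) + 850/(2100×109×10³) = 9.188×10⁻⁶ mm/N.
So P = 2.673 / 9.188×10⁻⁶ = 290.9 kN, tensile.
For the steel segment, free thermal change = 12×10⁻⁶×82×875 = 0.861 mm and elastic change from P = 290900×875/(1975×199×10³) = 0.6476 mm; these oppose, so the net change is 0.213 mm (segment shortens).

|ΔL| ≈ 0.213 mm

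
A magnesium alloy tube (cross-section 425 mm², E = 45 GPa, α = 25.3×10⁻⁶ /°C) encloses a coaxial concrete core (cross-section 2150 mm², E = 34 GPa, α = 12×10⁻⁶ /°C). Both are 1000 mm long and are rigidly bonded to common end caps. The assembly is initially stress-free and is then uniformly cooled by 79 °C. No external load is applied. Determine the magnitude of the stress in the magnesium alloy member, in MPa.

σ ≈ 37.5 MPa (tensile)

Equilibrium of a rigid end plate with no external load gives equal and opposite internal forces ±P in the two members. Since α_{magnesium alloy} > α_{concrete}, cooling drives the magnesium alloy into tension and the concrete into compression.
Setting the final lengths equal and cancelling L: (α₁ − α₂)ΔT = P/(A₁E₁) + P/(A₂E₂).
|α₁ − α₂|·ΔT = 13.3×10⁻⁶ × 79 = 0.001051.
1/(A₁E₁) + 1/(A₂E₂) = 1/(425×45×10³) + 1/(2150×34×10³) = 6.597×10⁻⁸ N⁻¹.
P = 0.001051 / 6.597×10⁻⁸ = 15930 N = 15.93 kN.
σ_{magnesium alloy} = P/A₁ = 15930/425 = 37.48 MPa, tensile.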